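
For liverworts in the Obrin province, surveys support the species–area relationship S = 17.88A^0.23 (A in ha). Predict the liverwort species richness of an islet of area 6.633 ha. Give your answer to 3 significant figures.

27.6

S = 17.88 × 6.633^0.23
ln S = ln 17.88 + 0.23 × ln 6.633 = 2.8837 + 0.23 × 1.8921 = 3.3189
S = e^3.3189 ≈ 27.63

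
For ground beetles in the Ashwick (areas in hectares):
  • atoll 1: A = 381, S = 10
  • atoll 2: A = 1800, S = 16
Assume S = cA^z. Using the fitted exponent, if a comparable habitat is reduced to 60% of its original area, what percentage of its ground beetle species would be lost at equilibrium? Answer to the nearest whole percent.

z = ln(16/10) / ln(1800/381) = 0.4700 / 1.5527 = 0.3027
S_new/S_old = (A_new/A_old)^z = 0.6^0.3027 = exp(0.3027 × -0.5108) = 0.8567
Fraction lost = 1 − 0.8567 = 0.1433

14%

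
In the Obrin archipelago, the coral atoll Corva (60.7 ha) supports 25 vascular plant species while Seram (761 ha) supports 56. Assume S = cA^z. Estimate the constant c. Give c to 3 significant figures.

6.75

z = ln(S₂/S₁) / ln(A₂/A₁) = ln(56/25) / ln(761/60.7) = 0.8065 / 2.5287 = 0.3189
c = S₁ / A₁^z = 25 / 60.7^0.3189 = 25 / 3.704 = 6.749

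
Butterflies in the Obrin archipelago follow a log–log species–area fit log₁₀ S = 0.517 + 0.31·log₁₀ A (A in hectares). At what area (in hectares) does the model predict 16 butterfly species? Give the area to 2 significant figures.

160 hectares

16 = 3.289 × A^0.31  ⇒  A^0.31 = 16/3.289 = 4.865
ln A = ln(4.865) / 0.31 = 1.5822 / 0.31 = 5.1037
A = e^5.1037 ≈ 164.6 hectares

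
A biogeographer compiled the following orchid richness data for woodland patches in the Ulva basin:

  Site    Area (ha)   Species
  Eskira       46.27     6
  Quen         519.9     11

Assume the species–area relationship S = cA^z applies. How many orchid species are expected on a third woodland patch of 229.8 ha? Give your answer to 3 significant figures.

8.97

z = ln(11/6) / ln(519.9/46.27) = 0.6061 / 2.4191 = 0.2506
c = 6 / 46.27^0.2506 = 6 / 2.614 = 2.296
S₃ = 2.296 × 229.8^0.2506 = 2.296 × 3.905 ≈ 8.965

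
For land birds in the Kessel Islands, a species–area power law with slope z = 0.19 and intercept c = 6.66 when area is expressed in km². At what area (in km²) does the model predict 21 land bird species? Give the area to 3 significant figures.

422 km²

21 = 6.66 × A^0.19  ⇒  A^0.19 = 21/6.66 = 3.153
ln A = ln(3.153) / 0.19 = 1.1484 / 0.19 = 6.0442
A = e^6.0442 ≈ 421.7 km²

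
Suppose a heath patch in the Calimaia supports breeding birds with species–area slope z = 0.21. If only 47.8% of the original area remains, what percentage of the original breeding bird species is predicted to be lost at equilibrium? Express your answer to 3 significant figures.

S_new/S_old = (A_new/A_old)^z = 0.478^0.21
= exp(0.21 × ln 0.478) = exp(0.21 × -0.7381) = exp(-0.1550) ≈ 0.8564
Fraction lost = 1 − 0.8564 = 0.1436

14.4%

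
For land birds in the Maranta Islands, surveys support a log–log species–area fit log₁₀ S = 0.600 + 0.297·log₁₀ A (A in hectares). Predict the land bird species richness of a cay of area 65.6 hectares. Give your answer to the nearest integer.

14

S = 3.981 × 65.6^0.297 = 3.981 × 3.464 ≈ 13.79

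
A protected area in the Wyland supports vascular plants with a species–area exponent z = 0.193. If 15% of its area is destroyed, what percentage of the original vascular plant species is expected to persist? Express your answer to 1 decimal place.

96.9%

S_new/S_old = (A_new/A_old)^z = 0.85^0.193
= exp(0.193 × ln 0.85) = exp(0.193 × -0.1625) = exp(-0.0314) ≈ 0.9691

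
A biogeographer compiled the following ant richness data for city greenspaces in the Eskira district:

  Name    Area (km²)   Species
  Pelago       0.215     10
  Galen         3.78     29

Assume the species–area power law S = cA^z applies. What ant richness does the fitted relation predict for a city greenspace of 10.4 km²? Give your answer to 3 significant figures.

z = ln(29/10) / ln(3.78/0.215) = 1.0647 / 2.8668 = 0.3714
c = 10 / 0.215^0.3714 = 10 / 0.565 = 17.7
S₃ = 17.7 × 10.4^0.3714 = 17.7 × 2.386 ≈ 42.23

42.2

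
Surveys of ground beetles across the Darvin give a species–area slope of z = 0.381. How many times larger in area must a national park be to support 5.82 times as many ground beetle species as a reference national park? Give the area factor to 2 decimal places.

101.78

(A₂/A₁)^0.381 = 5.82, so A₂/A₁ = 5.82^(1/0.381) = 5.82^2.625
ln(A₂/A₁) = ln 5.82 / 0.381 = 1.7613 / 0.381 = 4.6228
A₂/A₁ = e^4.6228 ≈ 101.8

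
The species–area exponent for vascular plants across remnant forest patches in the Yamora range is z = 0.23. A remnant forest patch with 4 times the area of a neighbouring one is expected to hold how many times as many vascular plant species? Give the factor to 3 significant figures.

S₂/S₁ = (A₂/A₁)^z = 4^0.23
ln(S₂/S₁) = 0.23 × ln 4 = 0.23 × 1.3863 = 0.3188
S₂/S₁ = e^0.3188 ≈ 1.376

1.38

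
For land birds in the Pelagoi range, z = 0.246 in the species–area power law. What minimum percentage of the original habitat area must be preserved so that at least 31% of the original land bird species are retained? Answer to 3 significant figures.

0.856%

Need (A_new/A_old)^0.246 = 0.31, so A_new/A_old = 0.31^(1/0.246) = 0.31^4.065
ln(A_new/A_old) = ln 0.31 / 0.246 = -1.1712 / 0.246 = -4.7609
A_new/A_old = e^-4.7609 ≈ 0.008558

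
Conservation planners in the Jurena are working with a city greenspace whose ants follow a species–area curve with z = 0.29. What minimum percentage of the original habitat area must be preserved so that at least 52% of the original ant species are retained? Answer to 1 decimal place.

10.5%

Need (A_new/A_old)^0.29 = 0.52, so A_new/A_old = 0.52^(1/0.29) = 0.52^3.448
ln(A_new/A_old) = ln 0.52 / 0.29 = -0.6539 / 0.29 = -2.2549
A_new/A_old = e^-2.2549 ≈ 0.1049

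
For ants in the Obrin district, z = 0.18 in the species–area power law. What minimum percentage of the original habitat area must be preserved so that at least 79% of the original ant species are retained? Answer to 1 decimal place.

27.0%

Need (A_new/A_old)^0.18 = 0.79, so A_new/A_old = 0.79^(1/0.18) = 0.79^5.556
ln(A_new/A_old) = ln 0.79 / 0.18 = -0.2357 / 0.18 = -1.3096
A_new/A_old = e^-1.3096 ≈ 0.2699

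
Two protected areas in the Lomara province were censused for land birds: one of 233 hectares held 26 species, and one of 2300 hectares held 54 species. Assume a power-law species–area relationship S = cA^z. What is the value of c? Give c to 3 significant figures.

4.56

z = ln(S₂/S₁) / ln(A₂/A₁) = ln(54/26) / ln(2300/233) = 0.7309 / 2.2896 = 0.3192
c = S₁ / A₁^z = 26 / 233^0.3192 = 26 / 5.698 = 4.563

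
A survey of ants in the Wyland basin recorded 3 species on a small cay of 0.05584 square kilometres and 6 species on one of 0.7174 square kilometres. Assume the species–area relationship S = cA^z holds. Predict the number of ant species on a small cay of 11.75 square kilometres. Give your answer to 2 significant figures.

z = ln(6/3) / ln(0.7174/0.05584) = 0.6931 / 2.5531 = 0.2715
c = 3 / 0.05584^0.2715 = 3 / 0.4569 = 6.566
S₃ = 6.566 × 11.75^0.2715 = 6.566 × 1.952 ≈ 12.82

13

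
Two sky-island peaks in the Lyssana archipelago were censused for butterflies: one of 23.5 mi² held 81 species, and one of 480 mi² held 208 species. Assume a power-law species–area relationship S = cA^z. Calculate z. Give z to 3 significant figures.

0.313

Taking logs: ln S = ln c + z ln A, so z = (ln S₂ − ln S₁)/(ln A₂ − ln A₁).
z = ln(208/81) / ln(480/23.5) = ln(2.568) / ln(20.43) = 0.9431 / 3.0168 = 0.3126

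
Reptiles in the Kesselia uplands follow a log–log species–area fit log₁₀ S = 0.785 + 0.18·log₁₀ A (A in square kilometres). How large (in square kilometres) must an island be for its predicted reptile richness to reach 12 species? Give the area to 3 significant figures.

43.1 square kilometres

12 = 6.095 × A^0.18  ⇒  A^0.18 = 12/6.095 = 1.969
ln A = ln(1.969) / 0.18 = 0.6774 / 0.18 = 3.7632
A = e^3.7632 ≈ 43.09 square kilometres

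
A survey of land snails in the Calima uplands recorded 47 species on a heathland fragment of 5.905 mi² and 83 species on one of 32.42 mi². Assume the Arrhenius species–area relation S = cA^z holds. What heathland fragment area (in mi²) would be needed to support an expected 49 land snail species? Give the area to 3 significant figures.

6.69 mi²

z = ln(83/47) / ln(32.42/5.905) = 0.5687 / 1.7030 = 0.3339
c = 47 / 5.905^0.3339 = 47 / 1.809 = 25.98
A = (49/25.98)^(1/0.3339) ⇒ ln A = ln(1.886)/0.3339 = 1.9006
A = e^1.9006 ≈ 6.69 mi²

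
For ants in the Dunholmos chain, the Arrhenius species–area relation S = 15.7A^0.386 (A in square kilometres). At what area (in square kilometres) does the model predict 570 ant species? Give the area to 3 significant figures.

11000 square kilometres

570 = 15.7 × A^0.386  ⇒  A^0.386 = 570/15.7 = 36.31
ln A = ln(36.31) / 0.386 = 3.5920 / 0.386 = 9.3056
A = e^9.3056 ≈ 11000 square kilometres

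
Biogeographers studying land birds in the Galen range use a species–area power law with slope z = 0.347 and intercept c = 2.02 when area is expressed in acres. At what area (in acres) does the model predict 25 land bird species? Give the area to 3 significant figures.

25 = 2.02 × A^0.347  ⇒  A^0.347 = 25/2.02 = 12.38
ln A = ln(12.38) / 0.347 = 2.5158 / 0.347 = 7.2501
A = e^7.2501 ≈ 1408 acres

1410 acres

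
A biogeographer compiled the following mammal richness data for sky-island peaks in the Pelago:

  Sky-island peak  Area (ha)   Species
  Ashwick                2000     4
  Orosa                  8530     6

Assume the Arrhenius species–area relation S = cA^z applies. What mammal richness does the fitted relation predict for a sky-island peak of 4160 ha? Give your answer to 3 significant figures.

4.91

z = ln(6/4) / ln(8530/2000) = 0.4055 / 1.4504 = 0.2795
c = 4 / 2000^0.2795 = 4 / 8.371 = 0.4778
S₃ = 0.4778 × 4160^0.2795 = 0.4778 × 10.27 ≈ 4.909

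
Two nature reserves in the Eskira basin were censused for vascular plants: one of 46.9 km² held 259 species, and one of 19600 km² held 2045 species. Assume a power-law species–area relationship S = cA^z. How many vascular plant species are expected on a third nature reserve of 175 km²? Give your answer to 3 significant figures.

z = ln(2045/259) / ln(19600/46.9) = 2.0663 / 6.0353 = 0.3424
c = 259 / 46.9^0.3424 = 259 / 3.734 = 69.36
S₃ = 69.36 × 175^0.3424 = 69.36 × 5.861 ≈ 406.5

407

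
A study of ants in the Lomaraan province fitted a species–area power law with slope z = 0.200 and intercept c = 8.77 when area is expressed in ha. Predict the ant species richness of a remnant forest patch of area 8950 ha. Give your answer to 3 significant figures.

54.1

S = 8.77 × 8950^0.2
ln S = ln 8.77 + 0.2 × ln 8950 = 2.1713 + 0.2 × 9.0994 = 3.9912
S = e^3.9912 ≈ 54.12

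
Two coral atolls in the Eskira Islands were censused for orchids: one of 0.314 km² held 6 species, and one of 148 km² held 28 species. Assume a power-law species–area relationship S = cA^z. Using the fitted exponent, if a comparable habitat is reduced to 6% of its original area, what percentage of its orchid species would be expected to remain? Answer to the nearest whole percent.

z = ln(28/6) / ln(148/0.314) = 1.5404 / 6.1556 = 0.2503
S_new/S_old = (A_new/A_old)^z = 0.06^0.2503 = exp(0.2503 × -2.8134) = 0.4946

49%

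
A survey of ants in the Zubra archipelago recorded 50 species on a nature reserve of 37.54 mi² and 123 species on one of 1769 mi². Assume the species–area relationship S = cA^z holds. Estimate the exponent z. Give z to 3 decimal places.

0.234

Taking logs: ln S = ln c + z ln A, so z = (ln S₂ − ln S₁)/(ln A₂ − ln A₁).
z = ln(123/50) / ln(1769/37.54) = ln(2.46) / ln(47.12) = 0.9002 / 3.8528 = 0.2336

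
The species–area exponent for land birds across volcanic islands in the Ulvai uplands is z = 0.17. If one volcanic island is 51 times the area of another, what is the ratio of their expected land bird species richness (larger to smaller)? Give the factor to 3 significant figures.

S₂/S₁ = (A₂/A₁)^z = 51^0.17
ln(S₂/S₁) = 0.17 × ln 51 = 0.17 × 3.9318 = 0.6684
S₂/S₁ = e^0.6684 ≈ 1.951

1.95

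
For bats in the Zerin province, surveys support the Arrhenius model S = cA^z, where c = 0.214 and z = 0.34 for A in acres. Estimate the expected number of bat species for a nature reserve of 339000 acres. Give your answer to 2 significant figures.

S = 0.214 × 339000^0.34
ln S = ln 0.214 + 0.34 × ln 339000 = -1.5418 + 0.34 × 12.7338 = 2.7877
S = e^2.7877 ≈ 16.24

16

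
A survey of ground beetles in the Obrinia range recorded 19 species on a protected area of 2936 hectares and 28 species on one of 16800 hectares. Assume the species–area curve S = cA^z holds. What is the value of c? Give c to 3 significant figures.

z = ln(S₂/S₁) / ln(A₂/A₁) = ln(28/19) / ln(16800/2936) = 0.3878 / 1.7443 = 0.2223
c = S₁ / A₁^z = 19 / 2936^0.2223 = 19 / 5.9 = 3.22

3.22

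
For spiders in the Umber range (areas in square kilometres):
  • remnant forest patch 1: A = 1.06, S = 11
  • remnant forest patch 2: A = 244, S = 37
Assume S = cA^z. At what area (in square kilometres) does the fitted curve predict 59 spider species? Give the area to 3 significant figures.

1980 square kilometres

z = ln(37/11) / ln(244/1.06) = 1.2130 / 5.4389 = 0.2230
c = 11 / 1.06^0.2230 = 11 / 1.013 = 10.86
A = (59/10.86)^(1/0.2230) ⇒ ln A = ln(5.434)/0.2230 = 7.5894
A = e^7.5894 ≈ 1977 square kilometres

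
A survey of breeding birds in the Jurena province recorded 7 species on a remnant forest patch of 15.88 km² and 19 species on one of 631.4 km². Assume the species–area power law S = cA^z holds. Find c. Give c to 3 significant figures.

3.31

z = ln(S₂/S₁) / ln(A₂/A₁) = ln(19/7) / ln(631.4/15.88) = 0.9985 / 3.6829 = 0.2711
c = S₁ / A₁^z = 7 / 15.88^0.2711 = 7 / 2.116 = 3.308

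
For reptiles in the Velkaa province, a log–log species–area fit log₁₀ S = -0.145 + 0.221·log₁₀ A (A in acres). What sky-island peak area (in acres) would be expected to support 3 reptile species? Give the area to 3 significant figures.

3 = 0.7161 × A^0.221  ⇒  A^0.221 = 3/0.7161 = 4.189
ln A = ln(4.189) / 0.221 = 1.4325 / 0.221 = 6.4818
A = e^6.4818 ≈ 653.2 acres

653 acres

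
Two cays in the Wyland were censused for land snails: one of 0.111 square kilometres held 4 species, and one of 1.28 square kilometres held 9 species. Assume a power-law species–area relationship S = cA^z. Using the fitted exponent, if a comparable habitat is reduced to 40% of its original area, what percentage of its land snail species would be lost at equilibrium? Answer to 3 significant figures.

z = ln(9/4) / ln(1.28/0.111) = 0.8109 / 2.4451 = 0.3317
S_new/S_old = (A_new/A_old)^z = 0.4^0.3317 = exp(0.3317 × -0.9163) = 0.7379
Fraction lost = 1 − 0.7379 = 0.2621

26.2%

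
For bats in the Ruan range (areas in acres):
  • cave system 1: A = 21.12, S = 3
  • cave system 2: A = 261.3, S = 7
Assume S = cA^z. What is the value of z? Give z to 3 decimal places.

Taking logs: ln S = ln c + z ln A, so z = (ln S₂ − ln S₁)/(ln A₂ − ln A₁).
z = ln(7/3) / ln(261.3/21.12) = ln(2.333) / ln(12.37) = 0.8473 / 2.5154 = 0.3368

0.337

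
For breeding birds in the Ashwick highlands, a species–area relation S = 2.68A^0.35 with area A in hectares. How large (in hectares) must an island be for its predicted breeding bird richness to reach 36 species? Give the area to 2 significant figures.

36 = 2.68 × A^0.35  ⇒  A^0.35 = 36/2.68 = 13.43
ln A = ln(13.43) / 0.35 = 2.5977 / 0.35 = 7.4220
A = e^7.4220 ≈ 1672 hectares

1700 hectares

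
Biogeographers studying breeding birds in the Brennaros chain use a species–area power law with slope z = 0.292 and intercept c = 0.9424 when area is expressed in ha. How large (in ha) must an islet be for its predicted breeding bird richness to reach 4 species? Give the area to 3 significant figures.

141 ha

4 = 0.9424 × A^0.292  ⇒  A^0.292 = 4/0.9424 = 4.244
ln A = ln(4.244) / 0.292 = 1.4456 / 0.292 = 4.9508
A = e^4.9508 ≈ 141.3 ha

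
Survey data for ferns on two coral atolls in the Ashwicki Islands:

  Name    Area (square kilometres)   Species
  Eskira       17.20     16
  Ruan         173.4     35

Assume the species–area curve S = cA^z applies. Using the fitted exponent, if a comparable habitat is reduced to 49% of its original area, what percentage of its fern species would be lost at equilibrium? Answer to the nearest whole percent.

z = ln(35/16) / ln(173.4/17.2) = 0.7828 / 2.3107 = 0.3388
S_new/S_old = (A_new/A_old)^z = 0.49^0.3388 = exp(0.3388 × -0.7133) = 0.7853
Fraction lost = 1 − 0.7853 = 0.2147

21%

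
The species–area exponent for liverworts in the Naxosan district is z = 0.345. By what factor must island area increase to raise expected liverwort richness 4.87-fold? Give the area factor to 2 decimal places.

(A₂/A₁)^0.345 = 4.87, so A₂/A₁ = 4.87^(1/0.345) = 4.87^2.899
ln(A₂/A₁) = ln 4.87 / 0.345 = 1.5831 / 0.345 = 4.5887
A₂/A₁ = e^4.5887 ≈ 98.36

98.36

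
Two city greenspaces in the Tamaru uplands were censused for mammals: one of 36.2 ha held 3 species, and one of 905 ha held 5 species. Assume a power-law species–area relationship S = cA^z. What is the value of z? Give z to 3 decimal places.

Taking logs: ln S = ln c + z ln A, so z = (ln S₂ − ln S₁)/(ln A₂ − ln A₁).
z = ln(5/3) / ln(905/36.2) = ln(1.667) / ln(25) = 0.5108 / 3.2189 = 0.1587

0.159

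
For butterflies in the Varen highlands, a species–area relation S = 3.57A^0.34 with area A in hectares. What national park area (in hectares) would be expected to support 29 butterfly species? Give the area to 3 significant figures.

474 hectares

29 = 3.57 × A^0.34  ⇒  A^0.34 = 29/3.57 = 8.123
ln A = ln(8.123) / 0.34 = 2.0947 / 0.34 = 6.1610
A = e^6.1610 ≈ 473.9 hectares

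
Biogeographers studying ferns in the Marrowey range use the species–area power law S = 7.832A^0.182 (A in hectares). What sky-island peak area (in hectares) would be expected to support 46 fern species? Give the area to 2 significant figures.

17000 hectares

46 = 7.832 × A^0.182  ⇒  A^0.182 = 46/7.832 = 5.873
ln A = ln(5.873) / 0.182 = 1.7704 / 0.182 = 9.7276
A = e^9.7276 ≈ 16774 hectares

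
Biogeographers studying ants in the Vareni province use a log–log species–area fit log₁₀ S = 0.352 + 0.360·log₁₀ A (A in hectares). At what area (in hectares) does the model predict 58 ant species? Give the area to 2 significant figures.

8300 hectares

58 = 2.249 × A^0.36  ⇒  A^0.36 = 58/2.249 = 25.79
ln A = ln(25.79) / 0.36 = 3.2499 / 0.36 = 9.0276
A = e^9.0276 ≈ 8330 hectares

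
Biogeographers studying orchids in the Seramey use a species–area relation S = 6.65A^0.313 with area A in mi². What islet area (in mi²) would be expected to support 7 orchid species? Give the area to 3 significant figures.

7 = 6.65 × A^0.313  ⇒  A^0.313 = 7/6.65 = 1.053
ln A = ln(1.053) / 0.313 = 0.0513 / 0.313 = 0.1639
A = e^0.1639 ≈ 1.178 mi²

1.18 mi²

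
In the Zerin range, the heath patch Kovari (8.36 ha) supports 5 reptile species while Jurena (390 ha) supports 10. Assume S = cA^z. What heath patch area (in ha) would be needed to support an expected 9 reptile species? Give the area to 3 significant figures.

z = ln(10/5) / ln(390/8.36) = 0.6931 / 3.8427 = 0.1804
c = 5 / 8.36^0.1804 = 5 / 1.467 = 3.409
A = (9/3.409)^(1/0.1804) ⇒ ln A = ln(2.64)/0.1804 = 5.3820
A = e^5.3820 ≈ 217.5 ha

217 ha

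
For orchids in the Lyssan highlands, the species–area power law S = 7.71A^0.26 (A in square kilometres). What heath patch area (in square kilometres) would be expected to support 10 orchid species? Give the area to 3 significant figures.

10 = 7.71 × A^0.26  ⇒  A^0.26 = 10/7.71 = 1.297
ln A = ln(1.297) / 0.26 = 0.2601 / 0.26 = 1.0003
A = e^1.0003 ≈ 2.719 square kilometres

2.72 square kilometres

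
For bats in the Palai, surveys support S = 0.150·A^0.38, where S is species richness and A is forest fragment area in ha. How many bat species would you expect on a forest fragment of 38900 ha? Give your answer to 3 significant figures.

8.32

S = 0.15 × 38900^0.38
ln S = ln 0.15 + 0.38 × ln 38900 = -1.8971 + 0.38 × 10.5687 = 2.1190
S = e^2.1190 ≈ 8.323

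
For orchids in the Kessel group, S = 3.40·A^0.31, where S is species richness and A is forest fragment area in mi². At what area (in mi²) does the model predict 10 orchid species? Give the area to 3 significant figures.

32.5 mi²

10 = 3.4 × A^0.31  ⇒  A^0.31 = 10/3.4 = 2.941
ln A = ln(2.941) / 0.31 = 1.0788 / 0.31 = 3.4800
A = e^3.4800 ≈ 32.46 mi²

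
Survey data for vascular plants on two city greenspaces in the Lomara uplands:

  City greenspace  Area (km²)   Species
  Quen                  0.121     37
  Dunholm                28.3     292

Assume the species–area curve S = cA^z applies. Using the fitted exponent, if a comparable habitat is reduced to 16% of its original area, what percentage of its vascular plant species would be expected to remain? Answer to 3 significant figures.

z = ln(292/37) / ln(28.3/0.121) = 2.0658 / 5.4548 = 0.3787
S_new/S_old = (A_new/A_old)^z = 0.16^0.3787 = exp(0.3787 × -1.8326) = 0.4996

50.0%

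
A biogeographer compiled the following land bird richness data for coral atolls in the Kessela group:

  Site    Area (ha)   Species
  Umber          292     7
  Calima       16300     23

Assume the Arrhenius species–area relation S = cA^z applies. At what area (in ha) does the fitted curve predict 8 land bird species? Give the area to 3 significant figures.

z = ln(23/7) / ln(16300/292) = 1.1896 / 4.0222 = 0.2958
c = 7 / 292^0.2958 = 7 / 5.36 = 1.306
A = (8/1.306)^(1/0.2958) ⇒ ln A = ln(6.126)/0.2958 = 6.1282
A = e^6.1282 ≈ 458.6 ha

459 ha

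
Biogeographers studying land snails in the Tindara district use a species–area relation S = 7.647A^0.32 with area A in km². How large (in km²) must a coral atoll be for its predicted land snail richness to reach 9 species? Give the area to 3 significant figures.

1.66 km²

9 = 7.647 × A^0.32  ⇒  A^0.32 = 9/7.647 = 1.177
ln A = ln(1.177) / 0.32 = 0.1629 / 0.32 = 0.5091
A = e^0.5091 ≈ 1.664 km²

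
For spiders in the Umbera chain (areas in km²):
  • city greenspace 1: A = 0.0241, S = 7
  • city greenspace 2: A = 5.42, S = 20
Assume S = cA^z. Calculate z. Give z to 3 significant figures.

0.194

Taking logs: ln S = ln c + z ln A, so z = (ln S₂ − ln S₁)/(ln A₂ − ln A₁).
z = ln(20/7) / ln(5.42/0.0241) = ln(2.857) / ln(224.9) = 1.0498 / 5.4156 = 0.1939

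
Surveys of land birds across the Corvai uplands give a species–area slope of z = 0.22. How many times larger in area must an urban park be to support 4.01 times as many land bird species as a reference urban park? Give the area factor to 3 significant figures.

(A₂/A₁)^0.22 = 4.01, so A₂/A₁ = 4.01^(1/0.22) = 4.01^4.545
ln(A₂/A₁) = ln 4.01 / 0.22 = 1.3888 / 0.22 = 6.3127
A₂/A₁ = e^6.3127 ≈ 551.5

552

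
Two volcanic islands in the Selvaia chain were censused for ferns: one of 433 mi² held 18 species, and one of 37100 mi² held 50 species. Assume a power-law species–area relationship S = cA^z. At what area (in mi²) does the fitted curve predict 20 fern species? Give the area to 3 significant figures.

685 mi²

z = ln(50/18) / ln(37100/433) = 1.0217 / 4.4506 = 0.2296
c = 18 / 433^0.2296 = 18 / 4.029 = 4.467
A = (20/4.467)^(1/0.2296) ⇒ ln A = ln(4.477)/0.2296 = 6.5297
A = e^6.5297 ≈ 685.2 mi²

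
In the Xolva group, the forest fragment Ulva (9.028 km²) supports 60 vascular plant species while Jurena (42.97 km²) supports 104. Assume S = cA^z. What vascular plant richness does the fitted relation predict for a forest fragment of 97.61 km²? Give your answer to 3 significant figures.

z = ln(104/60) / ln(42.97/9.028) = 0.5500 / 1.5602 = 0.3526
c = 60 / 9.028^0.3526 = 60 / 2.172 = 27.62
S₃ = 27.62 × 97.61^0.3526 = 27.62 × 5.028 ≈ 138.9

139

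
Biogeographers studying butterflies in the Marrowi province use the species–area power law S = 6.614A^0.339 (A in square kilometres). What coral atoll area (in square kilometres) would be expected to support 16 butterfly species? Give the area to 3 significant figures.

13.5 square kilometres

16 = 6.614 × A^0.339  ⇒  A^0.339 = 16/6.614 = 2.419
ln A = ln(2.419) / 0.339 = 0.8834 / 0.339 = 2.6059
A = e^2.6059 ≈ 13.54 square kilometres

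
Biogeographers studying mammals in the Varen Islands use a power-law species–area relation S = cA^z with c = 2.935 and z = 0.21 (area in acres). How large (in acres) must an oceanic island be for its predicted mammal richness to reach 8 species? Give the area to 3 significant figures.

8 = 2.935 × A^0.21  ⇒  A^0.21 = 8/2.935 = 2.726
ln A = ln(2.726) / 0.21 = 1.0027 / 0.21 = 4.7749
A = e^4.7749 ≈ 118.5 acres

119 acres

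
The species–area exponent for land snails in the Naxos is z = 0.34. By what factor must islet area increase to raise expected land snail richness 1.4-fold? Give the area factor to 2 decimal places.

(A₂/A₁)^0.34 = 1.4, so A₂/A₁ = 1.4^(1/0.34) = 1.4^2.941
ln(A₂/A₁) = ln 1.4 / 0.34 = 0.3365 / 0.34 = 0.9896
A₂/A₁ = e^0.9896 ≈ 2.69

2.69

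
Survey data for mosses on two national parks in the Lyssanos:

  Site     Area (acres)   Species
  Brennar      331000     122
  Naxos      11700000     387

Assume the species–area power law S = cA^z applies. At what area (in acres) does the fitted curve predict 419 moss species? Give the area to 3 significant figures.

15000000 acres

z = ln(387/122) / ln(11700000/331000) = 1.1544 / 3.5652 = 0.3238
c = 122 / 331000^0.3238 = 122 / 61.28 = 1.991
A = (419/1.991)^(1/0.3238) ⇒ ln A = ln(210.5)/0.3238 = 16.5205
A = e^16.5205 ≈ 14953542 acres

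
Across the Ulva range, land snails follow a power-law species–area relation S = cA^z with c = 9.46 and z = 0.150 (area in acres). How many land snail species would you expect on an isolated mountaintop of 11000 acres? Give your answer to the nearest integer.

S = 9.46 × 11000^0.15 = 9.46 × 4.038 ≈ 38.2

38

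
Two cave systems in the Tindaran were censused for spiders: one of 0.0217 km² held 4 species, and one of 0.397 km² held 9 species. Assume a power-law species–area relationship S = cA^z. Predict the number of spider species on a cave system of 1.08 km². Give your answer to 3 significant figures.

11.9

z = ln(9/4) / ln(0.397/0.0217) = 0.8109 / 2.9066 = 0.2790
c = 4 / 0.0217^0.2790 = 4 / 0.3435 = 11.65
S₃ = 11.65 × 1.08^0.2790 = 11.65 × 1.022 ≈ 11.9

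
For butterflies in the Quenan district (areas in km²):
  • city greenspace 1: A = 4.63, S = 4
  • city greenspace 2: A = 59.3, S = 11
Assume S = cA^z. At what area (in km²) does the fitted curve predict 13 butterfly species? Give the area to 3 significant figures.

90.4 km²

z = ln(11/4) / ln(59.3/4.63) = 1.0116 / 2.5501 = 0.3967
c = 4 / 4.63^0.3967 = 4 / 1.837 = 2.178
A = (13/2.178)^(1/0.3967) ⇒ ln A = ln(5.969)/0.3967 = 4.5037
A = e^4.5037 ≈ 90.35 km²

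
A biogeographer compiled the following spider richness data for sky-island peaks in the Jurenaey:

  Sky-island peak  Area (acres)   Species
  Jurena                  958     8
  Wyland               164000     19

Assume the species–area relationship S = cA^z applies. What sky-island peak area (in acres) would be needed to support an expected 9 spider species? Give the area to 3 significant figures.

1930 acres

z = ln(19/8) / ln(164000/958) = 0.8650 / 5.1428 = 0.1682
c = 8 / 958^0.1682 = 8 / 3.173 = 2.521
A = (9/2.521)^(1/0.1682) ⇒ ln A = ln(3.57)/0.1682 = 7.5651
A = e^7.5651 ≈ 1930 acres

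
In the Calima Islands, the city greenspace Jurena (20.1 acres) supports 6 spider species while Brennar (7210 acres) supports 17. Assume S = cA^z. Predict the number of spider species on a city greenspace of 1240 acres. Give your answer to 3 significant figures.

z = ln(17/6) / ln(7210/20.1) = 1.0415 / 5.8825 = 0.1770
c = 6 / 20.1^0.1770 = 6 / 1.701 = 3.527
S₃ = 3.527 × 1240^0.1770 = 3.527 × 3.529 ≈ 12.45

12.4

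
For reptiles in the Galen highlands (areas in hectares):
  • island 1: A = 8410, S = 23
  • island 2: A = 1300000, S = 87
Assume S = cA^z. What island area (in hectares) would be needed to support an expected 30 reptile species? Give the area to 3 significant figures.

23000 hectares

z = ln(87/23) / ln(1300000/8410) = 1.3304 / 5.0407 = 0.2639
c = 23 / 8410^0.2639 = 23 / 10.86 = 2.118
A = (30/2.118)^(1/0.2639) ⇒ ln A = ln(14.17)/0.2639 = 10.0439
A = e^10.0439 ≈ 23014 hectares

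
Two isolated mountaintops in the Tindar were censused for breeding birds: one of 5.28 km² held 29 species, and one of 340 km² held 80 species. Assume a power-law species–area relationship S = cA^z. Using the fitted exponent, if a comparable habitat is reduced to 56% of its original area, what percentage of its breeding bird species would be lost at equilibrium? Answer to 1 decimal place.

z = ln(80/29) / ln(340/5.28) = 1.0147 / 4.1650 = 0.2436
S_new/S_old = (A_new/A_old)^z = 0.56^0.2436 = exp(0.2436 × -0.5798) = 0.8683
Fraction lost = 1 − 0.8683 = 0.1317

13.2%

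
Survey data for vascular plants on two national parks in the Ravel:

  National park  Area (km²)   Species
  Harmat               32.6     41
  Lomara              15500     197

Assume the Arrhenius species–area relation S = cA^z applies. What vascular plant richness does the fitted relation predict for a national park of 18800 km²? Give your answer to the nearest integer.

207

z = ln(197/41) / ln(15500/32.6) = 1.5696 / 6.1643 = 0.2546
c = 41 / 32.6^0.2546 = 41 / 2.428 = 16.88
S₃ = 16.88 × 18800^0.2546 = 16.88 × 12.26 ≈ 206.9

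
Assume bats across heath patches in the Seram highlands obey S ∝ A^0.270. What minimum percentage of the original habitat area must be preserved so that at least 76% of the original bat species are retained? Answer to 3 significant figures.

Need (A_new/A_old)^0.27 = 0.76, so A_new/A_old = 0.76^(1/0.27) = 0.76^3.704
ln(A_new/A_old) = ln 0.76 / 0.27 = -0.2744 / 0.27 = -1.0164
A_new/A_old = e^-1.0164 ≈ 0.3619

36.2%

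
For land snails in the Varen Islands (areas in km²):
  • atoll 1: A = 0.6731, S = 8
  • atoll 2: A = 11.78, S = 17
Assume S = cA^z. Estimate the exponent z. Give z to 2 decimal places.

Taking logs: ln S = ln c + z ln A, so z = (ln S₂ − ln S₁)/(ln A₂ − ln A₁).
z = ln(17/8) / ln(11.78/0.6731) = ln(2.125) / ln(17.5) = 0.7538 / 2.8623 = 0.2633

0.26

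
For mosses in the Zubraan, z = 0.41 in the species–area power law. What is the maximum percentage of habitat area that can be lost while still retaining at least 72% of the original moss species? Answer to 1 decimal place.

Need (A_new/A_old)^0.41 = 0.72, so A_new/A_old = 0.72^(1/0.41) = 0.72^2.439
ln(A_new/A_old) = ln 0.72 / 0.41 = -0.3285 / 0.41 = -0.8012
A_new/A_old = e^-0.8012 ≈ 0.4488
Fraction that can be lost = 1 − 0.4488 = 0.5512

55.1%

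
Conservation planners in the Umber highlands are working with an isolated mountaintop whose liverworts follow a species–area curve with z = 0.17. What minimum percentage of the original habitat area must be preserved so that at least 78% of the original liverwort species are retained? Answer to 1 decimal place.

23.2%

Need (A_new/A_old)^0.17 = 0.78, so A_new/A_old = 0.78^(1/0.17) = 0.78^5.882
ln(A_new/A_old) = ln 0.78 / 0.17 = -0.2485 / 0.17 = -1.4615
A_new/A_old = e^-1.4615 ≈ 0.2319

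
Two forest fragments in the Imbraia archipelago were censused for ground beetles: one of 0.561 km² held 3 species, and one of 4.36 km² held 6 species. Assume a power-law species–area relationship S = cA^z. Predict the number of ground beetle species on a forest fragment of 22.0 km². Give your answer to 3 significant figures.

10.4

z = ln(6/3) / ln(4.36/0.561) = 0.6931 / 2.0505 = 0.3380
c = 3 / 0.561^0.3380 = 3 / 0.8225 = 3.647
S₃ = 3.647 × 22^0.3380 = 3.647 × 2.843 ≈ 10.37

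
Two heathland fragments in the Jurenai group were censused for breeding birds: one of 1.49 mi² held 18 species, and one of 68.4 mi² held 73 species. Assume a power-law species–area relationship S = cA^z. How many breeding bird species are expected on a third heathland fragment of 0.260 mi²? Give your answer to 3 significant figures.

z = ln(73/18) / ln(68.4/1.49) = 1.4001 / 3.8266 = 0.3659
c = 18 / 1.49^0.3659 = 18 / 1.157 = 15.56
S₃ = 15.56 × 0.26^0.3659 = 15.56 × 0.6109 ≈ 9.503

9.50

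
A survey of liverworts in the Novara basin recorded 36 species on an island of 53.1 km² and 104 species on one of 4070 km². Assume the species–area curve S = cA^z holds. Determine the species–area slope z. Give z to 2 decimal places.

0.24

Taking logs: ln S = ln c + z ln A, so z = (ln S₂ − ln S₁)/(ln A₂ − ln A₁).
z = ln(104/36) / ln(4070/53.1) = ln(2.889) / ln(76.65) = 1.0609 / 4.3392 = 0.2445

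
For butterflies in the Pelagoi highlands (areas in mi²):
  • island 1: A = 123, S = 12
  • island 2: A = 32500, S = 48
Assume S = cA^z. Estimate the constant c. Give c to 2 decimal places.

3.63

z = ln(S₂/S₁) / ln(A₂/A₁) = ln(48/12) / ln(32500/123) = 1.3863 / 5.5768 = 0.2486
c = S₁ / A₁^z = 12 / 123^0.2486 = 12 / 3.308 = 3.628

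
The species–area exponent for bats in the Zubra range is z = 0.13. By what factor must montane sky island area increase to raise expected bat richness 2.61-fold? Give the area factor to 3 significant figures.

(A₂/A₁)^0.13 = 2.61, so A₂/A₁ = 2.61^(1/0.13) = 2.61^7.692
ln(A₂/A₁) = ln 2.61 / 0.13 = 0.9594 / 0.13 = 7.3796
A₂/A₁ = e^7.3796 ≈ 1603

1600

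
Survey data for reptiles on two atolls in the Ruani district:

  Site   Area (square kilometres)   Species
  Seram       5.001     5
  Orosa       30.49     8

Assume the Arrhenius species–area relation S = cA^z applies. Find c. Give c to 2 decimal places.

3.29

z = ln(S₂/S₁) / ln(A₂/A₁) = ln(8/5) / ln(30.49/5.001) = 0.4700 / 1.8078 = 0.2600
c = S₁ / A₁^z = 5 / 5.001^0.2600 = 5 / 1.52 = 3.29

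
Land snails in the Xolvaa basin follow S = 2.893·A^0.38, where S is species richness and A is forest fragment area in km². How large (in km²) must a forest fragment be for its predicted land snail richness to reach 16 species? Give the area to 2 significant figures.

90 km²

16 = 2.893 × A^0.38  ⇒  A^0.38 = 16/2.893 = 5.531
ln A = ln(5.531) / 0.38 = 1.7103 / 0.38 = 4.5008
A = e^4.5008 ≈ 90.09 km²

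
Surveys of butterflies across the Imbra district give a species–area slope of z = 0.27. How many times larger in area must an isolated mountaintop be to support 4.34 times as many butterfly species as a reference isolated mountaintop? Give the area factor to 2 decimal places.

(A₂/A₁)^0.27 = 4.34, so A₂/A₁ = 4.34^(1/0.27) = 4.34^3.704
ln(A₂/A₁) = ln 4.34 / 0.27 = 1.4679 / 0.27 = 5.4366
A₂/A₁ = e^5.4366 ≈ 229.7

229.65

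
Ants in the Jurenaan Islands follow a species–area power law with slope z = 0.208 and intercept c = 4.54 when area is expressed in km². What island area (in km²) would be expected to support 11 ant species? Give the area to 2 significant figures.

70 km²

11 = 4.54 × A^0.208  ⇒  A^0.208 = 11/4.54 = 2.423
ln A = ln(2.423) / 0.208 = 0.8850 / 0.208 = 4.2547
A = e^4.2547 ≈ 70.43 km²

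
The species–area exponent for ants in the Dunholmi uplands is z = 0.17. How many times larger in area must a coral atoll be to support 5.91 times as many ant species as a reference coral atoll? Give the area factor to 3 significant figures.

34600

(A₂/A₁)^0.17 = 5.91, so A₂/A₁ = 5.91^(1/0.17) = 5.91^5.882
ln(A₂/A₁) = ln 5.91 / 0.17 = 1.7766 / 0.17 = 10.4509
A₂/A₁ = e^10.4509 ≈ 34574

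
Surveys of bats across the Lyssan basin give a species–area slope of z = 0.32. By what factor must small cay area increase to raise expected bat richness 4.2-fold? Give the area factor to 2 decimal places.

88.64

(A₂/A₁)^0.32 = 4.2, so A₂/A₁ = 4.2^(1/0.32) = 4.2^3.125
ln(A₂/A₁) = ln 4.2 / 0.32 = 1.4351 / 0.32 = 4.4846
A₂/A₁ = e^4.4846 ≈ 88.64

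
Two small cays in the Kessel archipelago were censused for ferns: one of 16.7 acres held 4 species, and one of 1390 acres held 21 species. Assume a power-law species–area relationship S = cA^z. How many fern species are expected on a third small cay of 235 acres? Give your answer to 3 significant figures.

z = ln(21/4) / ln(1390/16.7) = 1.6582 / 4.4217 = 0.3750
c = 4 / 16.7^0.3750 = 4 / 2.874 = 1.392
S₃ = 1.392 × 235^0.3750 = 1.392 × 7.748 ≈ 10.78

10.8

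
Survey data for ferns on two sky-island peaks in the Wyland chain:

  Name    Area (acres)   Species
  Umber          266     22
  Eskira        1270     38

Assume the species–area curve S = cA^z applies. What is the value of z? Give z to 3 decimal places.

Taking logs: ln S = ln c + z ln A, so z = (ln S₂ − ln S₁)/(ln A₂ − ln A₁).
z = ln(38/22) / ln(1270/266) = ln(1.727) / ln(4.774) = 0.5465 / 1.5633 = 0.3496

0.350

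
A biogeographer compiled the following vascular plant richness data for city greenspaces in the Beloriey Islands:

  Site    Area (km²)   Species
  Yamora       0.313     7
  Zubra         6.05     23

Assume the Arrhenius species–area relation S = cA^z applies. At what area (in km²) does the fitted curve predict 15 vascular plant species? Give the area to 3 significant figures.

2.09 km²

z = ln(23/7) / ln(6.05/0.313) = 1.1896 / 2.9616 = 0.4017
c = 7 / 0.313^0.4017 = 7 / 0.6272 = 11.16
A = (15/11.16)^(1/0.4017) ⇒ ln A = ln(1.344)/0.4017 = 0.7359
A = e^0.7359 ≈ 2.087 km²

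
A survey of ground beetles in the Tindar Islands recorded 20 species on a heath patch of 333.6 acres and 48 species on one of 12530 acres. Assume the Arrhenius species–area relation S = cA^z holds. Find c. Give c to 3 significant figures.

z = ln(S₂/S₁) / ln(A₂/A₁) = ln(48/20) / ln(12530/333.6) = 0.8755 / 3.6259 = 0.2414
c = S₁ / A₁^z = 20 / 333.6^0.2414 = 20 / 4.067 = 4.918

4.92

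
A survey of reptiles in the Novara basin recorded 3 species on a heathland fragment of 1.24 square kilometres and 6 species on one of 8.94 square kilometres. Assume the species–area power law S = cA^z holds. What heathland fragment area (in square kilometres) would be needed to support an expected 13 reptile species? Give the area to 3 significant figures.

z = ln(6/3) / ln(8.94/1.24) = 0.6931 / 1.9754 = 0.3509
c = 3 / 1.24^0.3509 = 3 / 1.078 = 2.782
A = (13/2.782)^(1/0.3509) ⇒ ln A = ln(4.673)/0.3509 = 4.3941
A = e^4.3941 ≈ 80.97 square kilometres

81.0 square kilometres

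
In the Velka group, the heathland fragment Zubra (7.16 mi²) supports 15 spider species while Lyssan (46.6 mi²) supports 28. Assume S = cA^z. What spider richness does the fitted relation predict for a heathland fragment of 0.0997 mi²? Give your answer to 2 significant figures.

z = ln(28/15) / ln(46.6/7.16) = 0.6242 / 1.8731 = 0.3332
c = 15 / 7.16^0.3332 = 15 / 1.927 = 7.784
S₃ = 7.784 × 0.0997^0.3332 = 7.784 × 0.4638 ≈ 3.61

3.6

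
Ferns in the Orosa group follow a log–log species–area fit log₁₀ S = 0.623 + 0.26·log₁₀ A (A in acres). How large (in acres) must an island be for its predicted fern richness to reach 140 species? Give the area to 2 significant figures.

720000 acres

140 = 4.198 × A^0.26  ⇒  A^0.26 = 140/4.198 = 33.35
ln A = ln(33.35) / 0.26 = 3.5071 / 0.26 = 13.4890
A = e^13.4890 ≈ 721414 acres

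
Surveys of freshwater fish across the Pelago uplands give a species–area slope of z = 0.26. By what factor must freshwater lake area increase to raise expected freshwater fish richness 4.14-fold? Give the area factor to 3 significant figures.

(A₂/A₁)^0.26 = 4.14, so A₂/A₁ = 4.14^(1/0.26) = 4.14^3.846
ln(A₂/A₁) = ln 4.14 / 0.26 = 1.4207 / 0.26 = 5.4642
A₂/A₁ = e^5.4642 ≈ 236.1

236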